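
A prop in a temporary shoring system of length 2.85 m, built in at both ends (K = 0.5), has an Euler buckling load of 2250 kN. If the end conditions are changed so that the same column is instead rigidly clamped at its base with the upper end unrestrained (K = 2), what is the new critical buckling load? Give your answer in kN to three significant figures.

P_cr ≈ 141 kN

P_cr ∝ 1/K², so P_cr,new = P_cr,old × (K_old/K_new)² = 2250 × (0.5/2)²
= 2250 × 0.06250 = 141 kN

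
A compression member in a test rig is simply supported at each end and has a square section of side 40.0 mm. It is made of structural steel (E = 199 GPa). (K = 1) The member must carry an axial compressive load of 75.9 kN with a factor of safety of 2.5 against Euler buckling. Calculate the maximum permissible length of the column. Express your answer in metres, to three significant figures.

L_max ≈ 1.49 m

I = a⁴/12 = 40.0⁴/12 = 2.133×10^5 mm⁴
I = 2.133×10^-7 m⁴
Required critical load P_cr = n·P = 2.5 × 75.9 = 189.8 kN = 1.897×10^5 N
From P_cr = π²EI/(K·L)²:  L = (1/K)·√(π²EI/P_cr) = (1/1)·√(π²×1.99×10^11×2.133×10^-7/1.897×10^5)
L = 1.49 m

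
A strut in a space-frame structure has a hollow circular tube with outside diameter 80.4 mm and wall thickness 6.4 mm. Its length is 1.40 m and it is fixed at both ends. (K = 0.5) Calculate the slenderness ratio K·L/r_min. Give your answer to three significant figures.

Inner diameter d_i = 80.4 − 2×6.4 = 67.60 mm
I = π(d_o⁴ − d_i⁴)/64 = π(80.4⁴ − 67.60⁴)/64 = 1.026×10^6 mm⁴
A = 1.488×10^3 mm²;  r_min = √(I/A) = √(1.026×10^6/1.488×10^3) = 26.26 mm
L_e = K·L = 0.5 × 1.40 m = 0.7000 m = 700.00 mm
λ = L_e / r_min = 700.00 / 26.26 = 26.7

λ ≈ 26.7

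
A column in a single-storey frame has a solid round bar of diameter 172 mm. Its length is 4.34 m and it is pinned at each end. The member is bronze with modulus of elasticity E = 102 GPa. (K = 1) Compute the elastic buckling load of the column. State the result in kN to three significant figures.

P_cr ≈ 2300 kN

I = πd⁴/64 = π×172⁴/64 = 4.296×10^7 mm⁴
I = 4.296×10^7 mm⁴ = 4.296×10^-5 m⁴
Effective length L_e = K·L = 1 × 4.34 = 4.340 m
P_cr = π²EI / L_e² = π² × 102×10⁹ × 4.296×10^-5 / 4.340² = 2.296×10^6 N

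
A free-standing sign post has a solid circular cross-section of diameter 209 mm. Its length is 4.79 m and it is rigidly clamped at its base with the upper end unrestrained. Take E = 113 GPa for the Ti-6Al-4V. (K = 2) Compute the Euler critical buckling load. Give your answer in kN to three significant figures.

P_cr ≈ 1140 kN

I = πd⁴/64 = π×209⁴/64 = 9.366×10^7 mm⁴
I = 9.366×10^7 mm⁴ = 9.366×10^-5 m⁴
Effective length L_e = K·L = 2 × 4.79 = 9.580 m
P_cr = π²EI / L_e² = π² × 113×10⁹ × 9.366×10^-5 / 9.580² = 1.138×10^6 N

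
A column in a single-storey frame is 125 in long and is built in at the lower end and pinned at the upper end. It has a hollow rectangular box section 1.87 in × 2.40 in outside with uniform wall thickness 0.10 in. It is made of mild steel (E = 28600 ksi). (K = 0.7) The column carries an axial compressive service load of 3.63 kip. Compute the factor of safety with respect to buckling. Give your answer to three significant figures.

n ≈ 4.61

Inner dimensions: h_i = 2.40 − 2×0.10 = 2.200 in, b_i = 1.87 − 2×0.10 = 1.670 in
Weak-axis I_min = (h_o·b_o³ − h_i·b_i³)/12 with b_o = 1.87, b_i = 1.670 in (shorter outer/inner sides).
I_min = (2.40×1.87³ − 2.200×1.670³)/12 = 0.4540 in⁴
Effective length L_e = K·L = 0.7 × 125 = 87.50 in
P_cr = π²EI / L_e² = π² × 28600×10³ × 0.4540 / 87.50² = 1.674×10^4 lb
Factor of safety n = P_cr / P = 16.737 / 3.63 = 4.61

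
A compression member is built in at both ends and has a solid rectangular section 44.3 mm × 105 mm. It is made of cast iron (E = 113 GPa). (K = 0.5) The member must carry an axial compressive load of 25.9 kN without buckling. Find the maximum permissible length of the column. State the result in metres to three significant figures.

Buckling occurs about the weak axis: I_min = h·b³/12 with b = 44.3 mm (the shorter side).
I_min = 105×44.3³/12 = 7.607×10^5 mm⁴
I = 7.607×10^-7 m⁴
At the buckling limit P_cr = P = 2.590×10^4 N
From P_cr = π²EI/(K·L)²:  L = (1/K)·√(π²EI/P_cr) = (1/0.5)·√(π²×1.13×10^11×7.607×10^-7/2.590×10^4)
L = 11.4 m

L_max ≈ 11.4 m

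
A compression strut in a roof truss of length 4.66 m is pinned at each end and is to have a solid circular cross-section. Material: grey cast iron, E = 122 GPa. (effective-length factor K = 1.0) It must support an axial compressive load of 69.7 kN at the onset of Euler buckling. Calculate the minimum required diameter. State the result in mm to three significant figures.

d ≈ 71.1 mm

L_e = K·L = 1 × 4.66 = 4.660 m
Required I = P_cr·L_e²/(π²E) = 6.970×10^4 × 4.660² / (π² × 1.22×10^11) = 1.257×10^-6 m⁴
I_req = 1.257×10^6 mm⁴
Solid circle: I = πd⁴/64  ⇒  d = (64I/π)^(1/4) = (64×1.257×10^6/π)^(1/4) = 71.1 mm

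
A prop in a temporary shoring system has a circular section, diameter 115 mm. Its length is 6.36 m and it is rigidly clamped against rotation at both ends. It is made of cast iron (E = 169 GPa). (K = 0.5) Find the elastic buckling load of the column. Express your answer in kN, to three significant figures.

I = πd⁴/64 = π×115⁴/64 = 8.585×10^6 mm⁴
I = 8.585×10^6 mm⁴ = 8.585×10^-6 m⁴
Effective length L_e = K·L = 0.5 × 6.36 = 3.180 m
P_cr = π²EI / L_e² = π² × 169×10⁹ × 8.585×10^-6 / 3.180² = 1.416×10^6 N

P_cr ≈ 1420 kN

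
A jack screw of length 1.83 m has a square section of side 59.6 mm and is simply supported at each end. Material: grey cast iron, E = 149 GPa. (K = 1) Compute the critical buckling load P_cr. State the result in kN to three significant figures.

I = a⁴/12 = 59.6⁴/12 = 1.051×10^6 mm⁴
I = 1.051×10^6 mm⁴ = 1.051×10^-6 m⁴
Effective length L_e = K·L = 1 × 1.83 = 1.830 m
P_cr = π²EI / L_e² = π² × 149×10⁹ × 1.051×10^-6 / 1.830² = 4.617×10^5 N

P_cr ≈ 462 kN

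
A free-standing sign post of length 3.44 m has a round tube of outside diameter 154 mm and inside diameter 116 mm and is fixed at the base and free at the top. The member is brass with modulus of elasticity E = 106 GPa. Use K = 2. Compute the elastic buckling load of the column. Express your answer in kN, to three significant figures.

P_cr ≈ 414 kN

d_o = 154 mm, d_i = 116 mm
I = π(d_o⁴ − d_i⁴)/64 = π(154⁴ − 116.0⁴)/64 = 1.872×10^7 mm⁴
I = 1.872×10^7 mm⁴ = 1.872×10^-5 m⁴
Effective length L_e = K·L = 2 × 3.44 = 6.880 m
P_cr = π²EI / L_e² = π² × 106×10⁹ × 1.872×10^-5 / 6.880² = 4.138×10^5 N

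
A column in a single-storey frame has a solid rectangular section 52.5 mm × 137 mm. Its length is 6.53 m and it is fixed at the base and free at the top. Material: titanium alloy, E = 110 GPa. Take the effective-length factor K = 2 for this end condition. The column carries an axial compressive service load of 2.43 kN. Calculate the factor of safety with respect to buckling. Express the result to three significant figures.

n ≈ 4.33

Buckling occurs about the weak axis: I_min = h·b³/12 with b = 52.5 mm (the shorter side).
I_min = 137×52.5³/12 = 1.652×10^6 mm⁴
I = 1.652×10^6 mm⁴ = 1.652×10^-6 m⁴
Effective length L_e = K·L = 2 × 6.53 = 13.06 m
P_cr = π²EI / L_e² = π² × 110×10⁹ × 1.652×10^-6 / 13.06² = 1.052×10^4 N
Factor of safety n = P_cr / P = 10.515 / 2.43 = 4.33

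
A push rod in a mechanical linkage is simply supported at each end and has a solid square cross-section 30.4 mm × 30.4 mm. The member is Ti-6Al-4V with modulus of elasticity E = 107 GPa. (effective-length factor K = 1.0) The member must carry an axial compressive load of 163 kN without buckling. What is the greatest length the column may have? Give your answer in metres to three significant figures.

I = a⁴/12 = 30.4⁴/12 = 7.117×10^4 mm⁴
I = 7.117×10^-8 m⁴
At the buckling limit P_cr = P = 1.630×10^5 N
From P_cr = π²EI/(K·L)²:  L = (1/K)·√(π²EI/P_cr) = (1/1)·√(π²×1.07×10^11×7.117×10^-8/1.630×10^5)
L = 0.679 m

L_max ≈ 0.679 m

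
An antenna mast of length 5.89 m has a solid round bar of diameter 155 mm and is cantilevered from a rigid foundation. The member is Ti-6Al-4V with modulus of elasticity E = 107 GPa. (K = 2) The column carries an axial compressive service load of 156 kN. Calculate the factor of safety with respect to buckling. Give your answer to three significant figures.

I = πd⁴/64 = π×155⁴/64 = 2.833×10^7 mm⁴
I = 2.833×10^7 mm⁴ = 2.833×10^-5 m⁴
Effective length L_e = K·L = 2 × 5.89 = 11.78 m
P_cr = π²EI / L_e² = π² × 107×10⁹ × 2.833×10^-5 / 11.78² = 2.156×10^5 N
Factor of safety n = P_cr / P = 215.62 / 156 = 1.38

n ≈ 1.38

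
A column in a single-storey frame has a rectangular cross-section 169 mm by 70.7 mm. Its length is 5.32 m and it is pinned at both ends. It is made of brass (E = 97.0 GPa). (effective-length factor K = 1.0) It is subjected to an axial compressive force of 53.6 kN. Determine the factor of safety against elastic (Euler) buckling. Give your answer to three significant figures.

Buckling occurs about the weak axis: I_min = h·b³/12 with b = 70.7 mm (the shorter side).
I_min = 169×70.7³/12 = 4.977×10^6 mm⁴
I = 4.977×10^6 mm⁴ = 4.977×10^-6 m⁴
Effective length L_e = K·L = 1 × 5.32 = 5.320 m
P_cr = π²EI / L_e² = π² × 97.0×10⁹ × 4.977×10^-6 / 5.320² = 1.683×10^5 N
Factor of safety n = P_cr / P = 168.35 / 53.6 = 3.14

n ≈ 3.14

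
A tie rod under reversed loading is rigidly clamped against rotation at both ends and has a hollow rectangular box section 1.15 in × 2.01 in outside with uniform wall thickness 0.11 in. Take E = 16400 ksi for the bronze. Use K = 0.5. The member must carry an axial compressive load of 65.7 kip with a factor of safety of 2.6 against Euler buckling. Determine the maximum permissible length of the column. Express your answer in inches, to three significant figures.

L_max ≈ 22.6 in

Inner dimensions: h_i = 2.01 − 2×0.11 = 1.790 in, b_i = 1.15 − 2×0.11 = 0.9300 in
Weak-axis I_min = (h_o·b_o³ − h_i·b_i³)/12 with b_o = 1.15, b_i = 0.9300 in (shorter outer/inner sides).
I_min = (2.01×1.15³ − 1.790×0.9300³)/12 = 0.1348 in⁴
Required critical load P_cr = n·P = 2.6 × 65.7 = 170.8 kip = 1.708×10^5 lb
From P_cr = π²EI/(K·L)²:  L = (1/K)·√(π²EI/P_cr) = (1/0.5)·√(π²×1.64×10^7×0.1348/1.708×10^5)
L = 22.6 in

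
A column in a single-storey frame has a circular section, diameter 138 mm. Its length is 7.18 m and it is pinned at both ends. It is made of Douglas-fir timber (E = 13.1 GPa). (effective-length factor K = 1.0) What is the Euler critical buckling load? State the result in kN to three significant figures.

I = πd⁴/64 = π×138⁴/64 = 1.780×10^7 mm⁴
I = 1.780×10^7 mm⁴ = 1.780×10^-5 m⁴
Effective length L_e = K·L = 1 × 7.18 = 7.180 m
P_cr = π²EI / L_e² = π² × 13.1×10⁹ × 1.780×10^-5 / 7.180² = 4.465×10^4 N

P_cr ≈ 44.6 kN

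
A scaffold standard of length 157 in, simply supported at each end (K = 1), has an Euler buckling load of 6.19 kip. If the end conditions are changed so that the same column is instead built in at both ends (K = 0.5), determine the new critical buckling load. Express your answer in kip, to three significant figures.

P_cr ≈ 24.8 kip

P_cr ∝ 1/K², so P_cr,new = P_cr,old × (K_old/K_new)² = 6.19 × (1/0.5)²
= 6.19 × 4.000 = 24.8 kip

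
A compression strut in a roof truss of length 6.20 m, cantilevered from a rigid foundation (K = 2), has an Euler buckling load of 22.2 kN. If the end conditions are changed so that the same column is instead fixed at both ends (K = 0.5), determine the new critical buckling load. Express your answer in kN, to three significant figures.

P_cr ∝ 1/K², so P_cr,new = P_cr,old × (K_old/K_new)² = 22.2 × (2/0.5)²
= 22.2 × 16.00 = 355 kN

P_cr ≈ 355 kN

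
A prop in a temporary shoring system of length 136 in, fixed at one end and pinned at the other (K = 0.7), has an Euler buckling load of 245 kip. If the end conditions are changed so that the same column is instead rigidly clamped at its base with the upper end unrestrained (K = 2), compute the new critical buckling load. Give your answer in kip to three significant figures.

P_cr ∝ 1/K², so P_cr,new = P_cr,old × (K_old/K_new)² = 245 × (0.7/2)²
= 245 × 0.1225 = 30.0 kip

P_cr ≈ 30.0 kip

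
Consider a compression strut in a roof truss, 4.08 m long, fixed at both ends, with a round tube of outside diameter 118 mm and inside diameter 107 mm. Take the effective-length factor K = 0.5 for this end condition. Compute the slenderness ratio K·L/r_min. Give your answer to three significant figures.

d_o = 118 mm, d_i = 107 mm
I = π(d_o⁴ − d_i⁴)/64 = π(118⁴ − 107.0⁴)/64 = 3.083×10^6 mm⁴
A = 1.944×10^3 mm²;  r_min = √(I/A) = √(3.083×10^6/1.944×10^3) = 39.82 mm
L_e = K·L = 0.5 × 4.08 m = 2.040 m = 2040.0 mm
λ = L_e / r_min = 2040.0 / 39.82 = 51.2

λ ≈ 51.2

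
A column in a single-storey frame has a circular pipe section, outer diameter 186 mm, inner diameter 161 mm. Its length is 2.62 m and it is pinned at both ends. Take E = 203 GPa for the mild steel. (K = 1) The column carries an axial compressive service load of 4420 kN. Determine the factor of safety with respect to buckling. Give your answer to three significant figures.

n ≈ 1.70

d_o = 186 mm, d_i = 161 mm
I = π(d_o⁴ − d_i⁴)/64 = π(186⁴ − 161.0⁴)/64 = 2.577×10^7 mm⁴
I = 2.577×10^7 mm⁴ = 2.577×10^-5 m⁴
Effective length L_e = K·L = 1 × 2.62 = 2.620 m
P_cr = π²EI / L_e² = π² × 203×10⁹ × 2.577×10^-5 / 2.620² = 7.522×10^6 N
Factor of safety n = P_cr / P = 7521.6 / 4420 = 1.70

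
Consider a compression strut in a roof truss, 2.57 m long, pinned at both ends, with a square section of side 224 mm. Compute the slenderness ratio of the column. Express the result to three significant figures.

For a square r = a/√12 = 224/√12 = 64.66 mm
L_e = K·L = 1 × 2.57 m = 2.570 m = 2570.0 mm
λ = L_e / r_min = 2570.0 / 64.66 = 39.7

λ ≈ 39.7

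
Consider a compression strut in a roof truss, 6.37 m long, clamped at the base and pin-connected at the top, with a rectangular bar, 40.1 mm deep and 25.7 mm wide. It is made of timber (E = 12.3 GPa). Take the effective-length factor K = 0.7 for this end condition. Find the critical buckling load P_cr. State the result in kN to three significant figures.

P_cr ≈ 0.346 kN

Buckling occurs about the weak axis: I_min = h·b³/12 with b = 25.7 mm (the shorter side).
I_min = 40.1×25.7³/12 = 5.672×10^4 mm⁴
I = 5.672×10^4 mm⁴ = 5.672×10^-8 m⁴
Effective length L_e = K·L = 0.7 × 6.37 = 4.459 m
P_cr = π²EI / L_e² = π² × 12.3×10⁹ × 5.672×10^-8 / 4.459² = 346.3 N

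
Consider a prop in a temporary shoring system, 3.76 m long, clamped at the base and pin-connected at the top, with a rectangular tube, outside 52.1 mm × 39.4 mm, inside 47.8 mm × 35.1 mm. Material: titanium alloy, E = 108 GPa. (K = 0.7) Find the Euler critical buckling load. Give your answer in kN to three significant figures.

P_cr ≈ 14.4 kN

Weak-axis I_min = (h_o·b_o³ − h_i·b_i³)/12 with b_o = 39.4, b_i = 35.10 mm (shorter outer/inner sides).
I_min = (52.1×39.4³ − 47.80×35.10³)/12 = 9.330×10^4 mm⁴
I = 9.330×10^4 mm⁴ = 9.330×10^-8 m⁴
Effective length L_e = K·L = 0.7 × 3.76 = 2.632 m
P_cr = π²EI / L_e² = π² × 108×10⁹ × 9.330×10^-8 / 2.632² = 1.436×10^4 N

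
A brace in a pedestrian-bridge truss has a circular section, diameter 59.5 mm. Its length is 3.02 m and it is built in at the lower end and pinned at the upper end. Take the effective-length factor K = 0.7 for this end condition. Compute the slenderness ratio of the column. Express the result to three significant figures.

λ ≈ 142

For a solid circle r = d/4 = 59.5/4 = 14.88 mm
L_e = K·L = 0.7 × 3.02 m = 2.114 m = 2114.0 mm
λ = L_e / r_min = 2114.0 / 14.88 = 142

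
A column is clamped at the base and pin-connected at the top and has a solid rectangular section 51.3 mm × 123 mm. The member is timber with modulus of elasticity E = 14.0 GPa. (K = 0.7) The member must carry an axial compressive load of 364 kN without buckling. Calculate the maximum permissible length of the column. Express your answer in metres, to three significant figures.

L_max ≈ 1.04 m

Buckling occurs about the weak axis: I_min = h·b³/12 with b = 51.3 mm (the shorter side).
I_min = 123×51.3³/12 = 1.384×10^6 mm⁴
I = 1.384×10^-6 m⁴
At the buckling limit P_cr = P = 3.640×10^5 N
From P_cr = π²EI/(K·L)²:  L = (1/K)·√(π²EI/P_cr) = (1/0.7)·√(π²×1.40×10^10×1.384×10^-6/3.640×10^5)
L = 1.04 m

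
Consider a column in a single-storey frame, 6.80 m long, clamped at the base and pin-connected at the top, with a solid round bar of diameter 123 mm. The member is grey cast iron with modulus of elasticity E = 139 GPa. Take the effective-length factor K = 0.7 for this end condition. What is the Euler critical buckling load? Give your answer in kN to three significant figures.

I = πd⁴/64 = π×123⁴/64 = 1.124×10^7 mm⁴
I = 1.124×10^7 mm⁴ = 1.124×10^-5 m⁴
Effective length L_e = K·L = 0.7 × 6.80 = 4.760 m
P_cr = π²EI / L_e² = π² × 139×10⁹ × 1.124×10^-5 / 4.760² = 6.803×10^5 N

P_cr ≈ 680 kN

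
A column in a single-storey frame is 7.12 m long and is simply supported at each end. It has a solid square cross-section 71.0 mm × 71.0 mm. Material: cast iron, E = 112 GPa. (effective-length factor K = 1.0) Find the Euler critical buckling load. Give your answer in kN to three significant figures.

P_cr ≈ 46.2 kN

I = a⁴/12 = 71.0⁴/12 = 2.118×10^6 mm⁴
I = 2.118×10^6 mm⁴ = 2.118×10^-6 m⁴
Effective length L_e = K·L = 1 × 7.12 = 7.120 m
P_cr = π²EI / L_e² = π² × 112×10⁹ × 2.118×10^-6 / 7.120² = 4.618×10^4 N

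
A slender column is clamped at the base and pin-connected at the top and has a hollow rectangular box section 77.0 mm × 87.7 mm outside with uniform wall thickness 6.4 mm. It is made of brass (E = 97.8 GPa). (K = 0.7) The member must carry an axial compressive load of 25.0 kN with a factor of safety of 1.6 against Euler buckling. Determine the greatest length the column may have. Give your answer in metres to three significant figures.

Inner dimensions: h_i = 87.7 − 2×6.4 = 74.90 mm, b_i = 77.0 − 2×6.4 = 64.20 mm
Weak-axis I_min = (h_o·b_o³ − h_i·b_i³)/12 with b_o = 77.0, b_i = 64.20 mm (shorter outer/inner sides).
I_min = (87.7×77.0³ − 74.90×64.20³)/12 = 1.685×10^6 mm⁴
I = 1.685×10^-6 m⁴
Required critical load P_cr = n·P = 1.6 × 25.0 = 40.00 kN = 4.000×10^4 N
From P_cr = π²EI/(K·L)²:  L = (1/K)·√(π²EI/P_cr) = (1/0.7)·√(π²×9.78×10^10×1.685×10^-6/4.000×10^4)
L = 9.11 m

L_max ≈ 9.11 m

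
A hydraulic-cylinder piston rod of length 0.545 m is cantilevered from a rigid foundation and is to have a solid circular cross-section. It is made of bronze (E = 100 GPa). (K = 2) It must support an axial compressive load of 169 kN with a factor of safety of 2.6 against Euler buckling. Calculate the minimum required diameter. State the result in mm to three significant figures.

d ≈ 57.3 mm

Required P_cr = n·P = 2.6 × 169 = 439.4 kN
L_e = K·L = 2 × 0.545 = 1.090 m
Required I = P_cr·L_e²/(π²E) = 4.394×10^5 × 1.090² / (π² × 1.00×10^11) = 5.289×10^-7 m⁴
I_req = 5.289×10^5 mm⁴
Solid circle: I = πd⁴/64  ⇒  d = (64I/π)^(1/4) = (64×5.289×10^5/π)^(1/4) = 57.3 mm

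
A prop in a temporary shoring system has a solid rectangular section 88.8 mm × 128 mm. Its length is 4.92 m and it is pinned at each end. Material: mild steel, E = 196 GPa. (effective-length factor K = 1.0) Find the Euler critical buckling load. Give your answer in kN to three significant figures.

Buckling occurs about the weak axis: I_min = h·b³/12 with b = 88.8 mm (the shorter side).
I_min = 128×88.8³/12 = 7.469×10^6 mm⁴
I = 7.469×10^6 mm⁴ = 7.469×10^-6 m⁴
Effective length L_e = K·L = 1 × 4.92 = 4.920 m
P_cr = π²EI / L_e² = π² × 196×10⁹ × 7.469×10^-6 / 4.920² = 5.969×10^5 N

P_cr ≈ 597 kN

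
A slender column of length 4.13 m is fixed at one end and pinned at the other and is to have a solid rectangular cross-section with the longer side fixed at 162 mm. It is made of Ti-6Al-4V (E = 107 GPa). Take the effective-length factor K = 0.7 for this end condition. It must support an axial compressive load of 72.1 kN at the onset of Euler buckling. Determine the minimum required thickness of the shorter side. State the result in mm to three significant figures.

b ≈ 34.8 mm

L_e = K·L = 0.7 × 4.13 = 2.891 m
Required I = P_cr·L_e²/(π²E) = 7.210×10^4 × 2.891² / (π² × 1.07×10^11) = 5.706×10^-7 m⁴
I_req = 5.706×10^5 mm⁴
Rectangle, weak axis: I_min = h·b³/12 with h = 162 mm fixed  ⇒  b = (12I/h)^(1/3) = 34.8 mm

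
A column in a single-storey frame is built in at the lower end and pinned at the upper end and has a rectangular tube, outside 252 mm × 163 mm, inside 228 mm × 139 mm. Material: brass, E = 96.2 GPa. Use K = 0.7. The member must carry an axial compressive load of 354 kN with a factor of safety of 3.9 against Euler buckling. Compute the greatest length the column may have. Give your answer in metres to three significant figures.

L_max ≈ 7.49 m

Weak-axis I_min = (h_o·b_o³ − h_i·b_i³)/12 with b_o = 163, b_i = 139.0 mm (shorter outer/inner sides).
I_min = (252×163³ − 228.0×139.0³)/12 = 3.992×10^7 mm⁴
I = 3.992×10^-5 m⁴
Required critical load P_cr = n·P = 3.9 × 354 = 1381 kN = 1.381×10^6 N
From P_cr = π²EI/(K·L)²:  L = (1/K)·√(π²EI/P_cr) = (1/0.7)·√(π²×9.62×10^10×3.992×10^-5/1.381×10^6)
L = 7.49 m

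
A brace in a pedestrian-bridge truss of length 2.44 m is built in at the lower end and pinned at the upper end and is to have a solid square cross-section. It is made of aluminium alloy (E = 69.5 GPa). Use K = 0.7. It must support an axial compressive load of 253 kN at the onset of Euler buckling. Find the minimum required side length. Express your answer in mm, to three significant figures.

L_e = K·L = 0.7 × 2.44 = 1.708 m
Required I = P_cr·L_e²/(π²E) = 2.530×10^5 × 1.708² / (π² × 6.95×10^10) = 1.076×10^-6 m⁴
I_req = 1.076×10^6 mm⁴
Solid square: I = a⁴/12  ⇒  a = (12I)^(1/4) = (12×1.076×10^6)^(1/4) = 59.9 mm

a ≈ 59.9 mm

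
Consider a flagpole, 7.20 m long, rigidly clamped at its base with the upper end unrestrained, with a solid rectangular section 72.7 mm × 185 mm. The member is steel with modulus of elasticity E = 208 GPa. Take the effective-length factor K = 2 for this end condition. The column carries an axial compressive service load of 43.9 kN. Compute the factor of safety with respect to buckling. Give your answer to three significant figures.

Buckling occurs about the weak axis: I_min = h·b³/12 with b = 72.7 mm (the shorter side).
I_min = 185×72.7³/12 = 5.924×10^6 mm⁴
I = 5.924×10^6 mm⁴ = 5.924×10^-6 m⁴
Effective length L_e = K·L = 2 × 7.20 = 14.40 m
P_cr = π²EI / L_e² = π² × 208×10⁹ × 5.924×10^-6 / 14.40² = 5.865×10^4 N
Factor of safety n = P_cr / P = 58.645 / 43.9 = 1.34

n ≈ 1.34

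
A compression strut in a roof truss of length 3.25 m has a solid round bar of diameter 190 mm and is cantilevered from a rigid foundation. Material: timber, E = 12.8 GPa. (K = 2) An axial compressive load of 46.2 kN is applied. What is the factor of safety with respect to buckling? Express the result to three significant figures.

I = πd⁴/64 = π×190⁴/64 = 6.397×10^7 mm⁴
I = 6.397×10^7 mm⁴ = 6.397×10^-5 m⁴
Effective length L_e = K·L = 2 × 3.25 = 6.500 m
P_cr = π²EI / L_e² = π² × 12.8×10⁹ × 6.397×10^-5 / 6.500² = 1.913×10^5 N
Factor of safety n = P_cr / P = 191.28 / 46.2 = 4.14

n ≈ 4.14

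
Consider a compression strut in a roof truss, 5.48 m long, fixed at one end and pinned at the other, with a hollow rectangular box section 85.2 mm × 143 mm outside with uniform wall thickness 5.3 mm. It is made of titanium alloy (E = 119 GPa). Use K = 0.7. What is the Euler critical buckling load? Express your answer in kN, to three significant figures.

Inner dimensions: h_i = 143 − 2×5.3 = 132.4 mm, b_i = 85.2 − 2×5.3 = 74.60 mm
Weak-axis I_min = (h_o·b_o³ − h_i·b_i³)/12 with b_o = 85.2, b_i = 74.60 mm (shorter outer/inner sides).
I_min = (143×85.2³ − 132.4×74.60³)/12 = 2.789×10^6 mm⁴
I = 2.789×10^6 mm⁴ = 2.789×10^-6 m⁴
Effective length L_e = K·L = 0.7 × 5.48 = 3.836 m
P_cr = π²EI / L_e² = π² × 119×10⁹ × 2.789×10^-6 / 3.836² = 2.226×10^5 N

P_cr ≈ 223 kN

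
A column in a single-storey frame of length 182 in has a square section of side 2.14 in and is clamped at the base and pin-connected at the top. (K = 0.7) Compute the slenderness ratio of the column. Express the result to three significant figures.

For a square r = a/√12 = 2.14/√12 = 0.6178 in
L_e = K·L = 0.7 × 182 = 127.4 in
λ = L_e / r_min = 127.40 / 0.6178 = 206

λ ≈ 206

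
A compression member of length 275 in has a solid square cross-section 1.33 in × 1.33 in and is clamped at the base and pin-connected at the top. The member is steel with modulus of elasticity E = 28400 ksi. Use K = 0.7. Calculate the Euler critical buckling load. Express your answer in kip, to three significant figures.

P_cr ≈ 1.97 kip

I = a⁴/12 = 1.33⁴/12 = 0.2608 in⁴
Effective length L_e = K·L = 0.7 × 275 = 192.5 in
P_cr = π²EI / L_e² = π² × 28400×10³ × 0.2608 / 192.5² = 1.972×10^3 lb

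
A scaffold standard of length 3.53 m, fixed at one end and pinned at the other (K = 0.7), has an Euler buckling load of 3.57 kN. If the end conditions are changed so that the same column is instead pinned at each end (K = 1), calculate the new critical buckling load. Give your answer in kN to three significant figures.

P_cr ≈ 1.75 kN

P_cr ∝ 1/K², so P_cr,new = P_cr,old × (K_old/K_new)² = 3.57 × (0.7/1)²
= 3.57 × 0.4900 = 1.75 kN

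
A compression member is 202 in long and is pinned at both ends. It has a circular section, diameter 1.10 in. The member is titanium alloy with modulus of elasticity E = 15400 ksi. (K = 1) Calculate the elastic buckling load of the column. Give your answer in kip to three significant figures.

I = πd⁴/64 = π×1.10⁴/64 = 7.187×10^-2 in⁴
Effective length L_e = K·L = 1 × 202 = 202.0 in
P_cr = π²EI / L_e² = π² × 15400×10³ × 7.187×10^-2 / 202.0² = 267.7 lb

P_cr ≈ 0.268 kip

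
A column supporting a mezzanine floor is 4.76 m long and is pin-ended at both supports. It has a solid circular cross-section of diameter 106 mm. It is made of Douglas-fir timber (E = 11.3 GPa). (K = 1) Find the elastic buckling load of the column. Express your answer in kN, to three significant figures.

I = πd⁴/64 = π×106⁴/64 = 6.197×10^6 mm⁴
I = 6.197×10^6 mm⁴ = 6.197×10^-6 m⁴
Effective length L_e = K·L = 1 × 4.76 = 4.760 m
P_cr = π²EI / L_e² = π² × 11.3×10⁹ × 6.197×10^-6 / 4.760² = 3.050×10^4 N

P_cr ≈ 30.5 kN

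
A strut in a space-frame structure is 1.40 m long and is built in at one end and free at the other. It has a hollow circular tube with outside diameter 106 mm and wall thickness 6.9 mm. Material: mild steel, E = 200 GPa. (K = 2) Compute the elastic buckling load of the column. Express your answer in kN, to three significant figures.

Inner diameter d_i = 106 − 2×6.9 = 92.20 mm
I = π(d_o⁴ − d_i⁴)/64 = π(106⁴ − 92.20⁴)/64 = 2.650×10^6 mm⁴
I = 2.650×10^6 mm⁴ = 2.650×10^-6 m⁴
Effective length L_e = K·L = 2 × 1.40 = 2.800 m
P_cr = π²EI / L_e² = π² × 200×10⁹ × 2.650×10^-6 / 2.800² = 6.672×10^5 N

P_cr ≈ 667 kN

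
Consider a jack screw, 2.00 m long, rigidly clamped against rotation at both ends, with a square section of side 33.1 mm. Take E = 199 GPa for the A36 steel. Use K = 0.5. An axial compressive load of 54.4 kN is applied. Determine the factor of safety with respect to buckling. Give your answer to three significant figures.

I = a⁴/12 = 33.1⁴/12 = 1.000×10^5 mm⁴
I = 1.000×10^5 mm⁴ = 1.000×10^-7 m⁴
Effective length L_e = K·L = 0.5 × 2.00 = 1.000 m
P_cr = π²EI / L_e² = π² × 199×10⁹ × 1.000×10^-7 / 1.000² = 1.965×10^5 N
Factor of safety n = P_cr / P = 196.46 / 54.4 = 3.61

n ≈ 3.61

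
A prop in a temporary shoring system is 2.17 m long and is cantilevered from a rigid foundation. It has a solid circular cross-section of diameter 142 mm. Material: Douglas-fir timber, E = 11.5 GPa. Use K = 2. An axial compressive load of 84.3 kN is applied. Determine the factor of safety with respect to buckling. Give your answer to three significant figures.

n ≈ 1.43

I = πd⁴/64 = π×142⁴/64 = 1.996×10^7 mm⁴
I = 1.996×10^7 mm⁴ = 1.996×10^-5 m⁴
Effective length L_e = K·L = 2 × 2.17 = 4.340 m
P_cr = π²EI / L_e² = π² × 11.5×10⁹ × 1.996×10^-5 / 4.340² = 1.203×10^5 N
Factor of safety n = P_cr / P = 120.27 / 84.3 = 1.43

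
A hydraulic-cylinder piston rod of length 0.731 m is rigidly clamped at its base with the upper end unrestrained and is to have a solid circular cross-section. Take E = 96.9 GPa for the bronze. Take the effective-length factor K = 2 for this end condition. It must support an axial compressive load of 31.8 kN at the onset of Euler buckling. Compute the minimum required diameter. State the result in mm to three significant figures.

d ≈ 34.7 mm

L_e = K·L = 2 × 0.731 = 1.462 m
Required I = P_cr·L_e²/(π²E) = 3.180×10^4 × 1.462² / (π² × 9.69×10^10) = 7.107×10^-8 m⁴
I_req = 7.107×10^4 mm⁴
Solid circle: I = πd⁴/64  ⇒  d = (64I/π)^(1/4) = (64×7.107×10^4/π)^(1/4) = 34.7 mm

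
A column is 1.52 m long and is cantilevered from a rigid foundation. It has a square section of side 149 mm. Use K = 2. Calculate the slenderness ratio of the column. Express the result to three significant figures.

I = a⁴/12 = 149⁴/12 = 4.107×10^7 mm⁴
A = 2.220×10^4 mm²;  r_min = √(I/A) = √(4.107×10^7/2.220×10^4) = 43.01 mm
L_e = K·L = 2 × 1.52 m = 3.040 m = 3040.0 mm
λ = L_e / r_min = 3040.0 / 43.01 = 70.7

λ ≈ 70.7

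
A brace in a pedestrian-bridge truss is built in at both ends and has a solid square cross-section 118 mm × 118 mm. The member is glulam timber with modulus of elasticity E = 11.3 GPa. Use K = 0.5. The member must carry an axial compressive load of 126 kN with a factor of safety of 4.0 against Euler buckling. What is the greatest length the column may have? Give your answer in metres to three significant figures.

L_max ≈ 3.78 m

I = a⁴/12 = 118⁴/12 = 1.616×10^7 mm⁴
I = 1.616×10^-5 m⁴
Required critical load P_cr = n·P = 4.0 × 126 = 504.0 kN = 5.040×10^5 N
From P_cr = π²EI/(K·L)²:  L = (1/K)·√(π²EI/P_cr) = (1/0.5)·√(π²×1.13×10^10×1.616×10^-5/5.040×10^5)
L = 3.78 m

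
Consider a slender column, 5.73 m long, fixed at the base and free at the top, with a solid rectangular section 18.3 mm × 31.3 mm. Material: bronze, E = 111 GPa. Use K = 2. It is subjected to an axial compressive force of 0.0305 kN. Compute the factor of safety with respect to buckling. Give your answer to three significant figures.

n ≈ 4.37

Buckling occurs about the weak axis: I_min = h·b³/12 with b = 18.3 mm (the shorter side).
I_min = 31.3×18.3³/12 = 1.599×10^4 mm⁴
I = 1.599×10^4 mm⁴ = 1.599×10^-8 m⁴
Effective length L_e = K·L = 2 × 5.73 = 11.46 m
P_cr = π²EI / L_e² = π² × 111×10⁹ × 1.599×10^-8 / 11.46² = 133.3 N
Factor of safety n = P_cr / P = 0.13334 / 0.0305 = 4.37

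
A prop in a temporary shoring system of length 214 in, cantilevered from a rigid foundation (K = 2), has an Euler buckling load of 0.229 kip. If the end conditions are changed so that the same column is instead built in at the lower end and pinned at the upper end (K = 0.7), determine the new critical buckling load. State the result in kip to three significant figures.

P_cr ≈ 1.87 kip

P_cr ∝ 1/K², so P_cr,new = P_cr,old × (K_old/K_new)² = 0.229 × (2/0.7)²
= 0.229 × 8.163 = 1.87 kip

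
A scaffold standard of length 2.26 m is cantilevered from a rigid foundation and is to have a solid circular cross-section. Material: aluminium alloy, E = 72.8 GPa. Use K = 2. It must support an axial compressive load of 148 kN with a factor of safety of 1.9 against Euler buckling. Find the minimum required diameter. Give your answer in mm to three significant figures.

d ≈ 113 mm

Required P_cr = n·P = 1.9 × 148 = 281.2 kN
L_e = K·L = 2 × 2.26 = 4.520 m
Required I = P_cr·L_e²/(π²E) = 2.812×10^5 × 4.520² / (π² × 7.28×10^10) = 7.996×10^-6 m⁴
I_req = 7.996×10^6 mm⁴
Solid circle: I = πd⁴/64  ⇒  d = (64I/π)^(1/4) = (64×7.996×10^6/π)^(1/4) = 113 mm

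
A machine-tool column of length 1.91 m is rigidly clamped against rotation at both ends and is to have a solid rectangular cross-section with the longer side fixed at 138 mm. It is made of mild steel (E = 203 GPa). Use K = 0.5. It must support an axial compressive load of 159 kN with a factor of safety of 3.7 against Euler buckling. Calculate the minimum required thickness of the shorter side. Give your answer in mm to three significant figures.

b ≈ 28.6 mm

Required P_cr = n·P = 3.7 × 159 = 588.3 kN
L_e = K·L = 0.5 × 1.91 = 0.9550 m
Required I = P_cr·L_e²/(π²E) = 5.883×10^5 × 0.9550² / (π² × 2.03×10^11) = 2.678×10^-7 m⁴
I_req = 2.678×10^5 mm⁴
Rectangle, weak axis: I_min = h·b³/12 with h = 138 mm fixed  ⇒  b = (12I/h)^(1/3) = 28.6 mm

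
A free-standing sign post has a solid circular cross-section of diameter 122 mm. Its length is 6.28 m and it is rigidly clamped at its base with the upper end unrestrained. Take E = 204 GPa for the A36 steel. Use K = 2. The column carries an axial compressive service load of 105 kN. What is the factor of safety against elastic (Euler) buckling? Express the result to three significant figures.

n ≈ 1.32

I = πd⁴/64 = π×122⁴/64 = 1.087×10^7 mm⁴
I = 1.087×10^7 mm⁴ = 1.087×10^-5 m⁴
Effective length L_e = K·L = 2 × 6.28 = 12.56 m
P_cr = π²EI / L_e² = π² × 204×10⁹ × 1.087×10^-5 / 12.56² = 1.388×10^5 N
Factor of safety n = P_cr / P = 138.79 / 105 = 1.32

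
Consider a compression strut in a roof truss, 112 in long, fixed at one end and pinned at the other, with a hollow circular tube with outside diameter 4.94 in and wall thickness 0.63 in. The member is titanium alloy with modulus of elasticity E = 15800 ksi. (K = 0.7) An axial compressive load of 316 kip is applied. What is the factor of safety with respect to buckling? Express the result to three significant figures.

n ≈ 1.62

Inner diameter d_i = 4.94 − 2×0.63 = 3.680 in
I = π(d_o⁴ − d_i⁴)/64 = π(4.94⁴ − 3.680⁴)/64 = 20.23 in⁴
Effective length L_e = K·L = 0.7 × 112 = 78.40 in
P_cr = π²EI / L_e² = π² × 15800×10³ × 20.23 / 78.40² = 5.133×10^5 lb
Factor of safety n = P_cr / P = 513.26 / 316 = 1.62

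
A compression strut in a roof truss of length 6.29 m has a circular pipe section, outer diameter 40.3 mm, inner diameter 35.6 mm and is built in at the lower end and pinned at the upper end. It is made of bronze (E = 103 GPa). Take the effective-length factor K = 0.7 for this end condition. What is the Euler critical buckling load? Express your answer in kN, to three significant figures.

d_o = 40.3 mm, d_i = 35.6 mm
I = π(d_o⁴ − d_i⁴)/64 = π(40.3⁴ − 35.60⁴)/64 = 5.063×10^4 mm⁴
I = 5.063×10^4 mm⁴ = 5.063×10^-8 m⁴
Effective length L_e = K·L = 0.7 × 6.29 = 4.403 m
P_cr = π²EI / L_e² = π² × 103×10⁹ × 5.063×10^-8 / 4.403² = 2.655×10^3 N

P_cr ≈ 2.66 kN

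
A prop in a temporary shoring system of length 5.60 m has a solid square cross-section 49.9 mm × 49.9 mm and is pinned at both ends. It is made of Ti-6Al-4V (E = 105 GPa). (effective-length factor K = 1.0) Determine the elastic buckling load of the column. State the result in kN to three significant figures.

P_cr ≈ 17.1 kN

I = a⁴/12 = 49.9⁴/12 = 5.167×10^5 mm⁴
I = 5.167×10^5 mm⁴ = 5.167×10^-7 m⁴
Effective length L_e = K·L = 1 × 5.60 = 5.600 m
P_cr = π²EI / L_e² = π² × 105×10⁹ × 5.167×10^-7 / 5.600² = 1.707×10^4 N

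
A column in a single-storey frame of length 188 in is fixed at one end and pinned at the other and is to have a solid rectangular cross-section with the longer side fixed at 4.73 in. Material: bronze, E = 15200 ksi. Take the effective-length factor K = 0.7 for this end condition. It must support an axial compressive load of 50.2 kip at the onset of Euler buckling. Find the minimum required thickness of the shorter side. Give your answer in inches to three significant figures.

b ≈ 2.45 in

L_e = K·L = 0.7 × 188 = 131.6 in
Required I = P_cr·L_e²/(π²E) = 5.020×10^4 × 131.6² / (π² × 1.52×10^7) = 5.795 in⁴
Rectangle, weak axis: I_min = h·b³/12 with h = 4.73 in fixed  ⇒  b = (12I/h)^(1/3) = 2.45 in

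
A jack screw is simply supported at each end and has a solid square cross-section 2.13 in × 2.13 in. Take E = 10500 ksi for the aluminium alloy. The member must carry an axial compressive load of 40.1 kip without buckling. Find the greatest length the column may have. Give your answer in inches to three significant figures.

I = a⁴/12 = 2.13⁴/12 = 1.715 in⁴
At the buckling limit P_cr = P = 4.010×10^4 lb
From P_cr = π²EI/(K·L)²:  L = (1/K)·√(π²EI/P_cr) = (1/1)·√(π²×1.05×10^7×1.715/4.010×10^4)
L = 66.6 in

L_max ≈ 66.6 in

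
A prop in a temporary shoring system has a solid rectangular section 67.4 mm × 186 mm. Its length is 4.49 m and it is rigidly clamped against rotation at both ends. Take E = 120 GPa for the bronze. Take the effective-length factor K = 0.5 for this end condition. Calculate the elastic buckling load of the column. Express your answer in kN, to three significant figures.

Buckling occurs about the weak axis: I_min = h·b³/12 with b = 67.4 mm (the shorter side).
I_min = 186×67.4³/12 = 4.746×10^6 mm⁴
I = 4.746×10^6 mm⁴ = 4.746×10^-6 m⁴
Effective length L_e = K·L = 0.5 × 4.49 = 2.245 m
P_cr = π²EI / L_e² = π² × 120×10⁹ × 4.746×10^-6 / 2.245² = 1.115×10^6 N

P_cr ≈ 1120 kN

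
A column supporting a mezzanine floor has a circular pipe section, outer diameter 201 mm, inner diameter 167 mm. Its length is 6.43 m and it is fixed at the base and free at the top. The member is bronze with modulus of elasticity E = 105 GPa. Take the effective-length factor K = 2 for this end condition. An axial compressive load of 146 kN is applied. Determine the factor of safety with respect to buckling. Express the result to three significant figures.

d_o = 201 mm, d_i = 167 mm
I = π(d_o⁴ − d_i⁴)/64 = π(201⁴ − 167.0⁴)/64 = 4.194×10^7 mm⁴
I = 4.194×10^7 mm⁴ = 4.194×10^-5 m⁴
Effective length L_e = K·L = 2 × 6.43 = 12.86 m
P_cr = π²EI / L_e² = π² × 105×10⁹ × 4.194×10^-5 / 12.86² = 2.628×10^5 N
Factor of safety n = P_cr / P = 262.82 / 146 = 1.80

n ≈ 1.80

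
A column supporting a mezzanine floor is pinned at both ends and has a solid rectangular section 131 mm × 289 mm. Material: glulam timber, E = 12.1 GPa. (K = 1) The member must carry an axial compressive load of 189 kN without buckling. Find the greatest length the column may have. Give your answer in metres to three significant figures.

Buckling occurs about the weak axis: I_min = h·b³/12 with b = 131 mm (the shorter side).
I_min = 289×131³/12 = 5.414×10^7 mm⁴
I = 5.414×10^-5 m⁴
At the buckling limit P_cr = P = 1.890×10^5 N
From P_cr = π²EI/(K·L)²:  L = (1/K)·√(π²EI/P_cr) = (1/1)·√(π²×1.21×10^10×5.414×10^-5/1.890×10^5)
L = 5.85 m

L_max ≈ 5.85 m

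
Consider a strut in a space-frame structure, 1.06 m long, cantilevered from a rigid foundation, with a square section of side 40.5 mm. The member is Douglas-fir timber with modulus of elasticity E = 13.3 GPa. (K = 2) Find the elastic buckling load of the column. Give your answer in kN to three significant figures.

I = a⁴/12 = 40.5⁴/12 = 2.242×10^5 mm⁴
I = 2.242×10^5 mm⁴ = 2.242×10^-7 m⁴
Effective length L_e = K·L = 2 × 1.06 = 2.120 m
P_cr = π²EI / L_e² = π² × 13.3×10⁹ × 2.242×10^-7 / 2.120² = 6.548×10^3 N

P_cr ≈ 6.55 kN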